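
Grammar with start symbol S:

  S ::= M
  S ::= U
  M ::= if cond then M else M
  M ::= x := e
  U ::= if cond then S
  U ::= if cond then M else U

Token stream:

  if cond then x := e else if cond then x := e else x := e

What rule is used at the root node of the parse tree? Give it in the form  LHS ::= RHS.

S ::= M

[S [M if cond then [M x := e] else [M if cond then [M x := e] else [M x := e]]]]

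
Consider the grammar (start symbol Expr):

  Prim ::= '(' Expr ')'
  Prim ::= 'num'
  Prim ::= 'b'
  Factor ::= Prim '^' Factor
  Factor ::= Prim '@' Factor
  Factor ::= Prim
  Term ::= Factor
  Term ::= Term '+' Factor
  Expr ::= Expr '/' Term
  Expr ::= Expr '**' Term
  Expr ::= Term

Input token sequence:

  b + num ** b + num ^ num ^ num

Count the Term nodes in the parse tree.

[Expr [Expr [Term [Term [Factor [Prim b]]] + [Factor [Prim num]]]] ** [Term [Term [Factor [Prim b]]] + [Factor [Prim num] ^ [Factor [Prim num] ^ [Factor [Prim num]]]]]]

4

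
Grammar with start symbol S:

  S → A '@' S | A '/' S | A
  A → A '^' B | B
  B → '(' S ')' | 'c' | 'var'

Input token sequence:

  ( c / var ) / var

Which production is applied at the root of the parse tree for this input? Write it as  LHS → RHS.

S → A '/' S

[S [A [B ( [S [A [B c]] / [S [A [B var]]]] )]] / [S [A [B var]]]]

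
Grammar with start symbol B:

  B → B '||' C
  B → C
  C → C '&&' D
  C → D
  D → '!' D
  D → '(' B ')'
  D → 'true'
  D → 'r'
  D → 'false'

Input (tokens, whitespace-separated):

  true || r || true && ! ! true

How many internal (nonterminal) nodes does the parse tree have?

13

[B [B [B [C [D true]]] || [C [D r]]] || [C [C [D true]] && [D ! [D ! [D true]]]]]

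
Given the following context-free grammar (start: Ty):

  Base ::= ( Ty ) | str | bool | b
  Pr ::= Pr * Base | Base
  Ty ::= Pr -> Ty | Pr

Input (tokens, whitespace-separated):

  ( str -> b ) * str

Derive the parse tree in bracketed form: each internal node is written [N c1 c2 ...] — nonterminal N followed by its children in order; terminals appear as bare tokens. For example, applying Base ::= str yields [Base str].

Ty
Pr
Pr * Base
Base * Base
( Ty ) * Base
( Pr -> Ty ) * Base
( Base -> Ty ) * Base
( str -> Ty ) * Base
( str -> Pr ) * Base
( str -> Base ) * Base
( str -> b ) * Base
( str -> b ) * str

[Ty [Pr [Pr [Base ( [Ty [Pr [Base str]] -> [Ty [Pr [Base b]]]] )]] * [Base str]]]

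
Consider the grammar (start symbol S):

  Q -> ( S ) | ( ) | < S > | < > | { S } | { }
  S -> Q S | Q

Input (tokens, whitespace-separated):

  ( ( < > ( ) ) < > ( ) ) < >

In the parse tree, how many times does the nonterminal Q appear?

[S [Q ( [S [Q ( [S [Q < >] [S [Q ( )]]] )] [S [Q < >] [S [Q ( )]]]] )] [S [Q < >]]]

7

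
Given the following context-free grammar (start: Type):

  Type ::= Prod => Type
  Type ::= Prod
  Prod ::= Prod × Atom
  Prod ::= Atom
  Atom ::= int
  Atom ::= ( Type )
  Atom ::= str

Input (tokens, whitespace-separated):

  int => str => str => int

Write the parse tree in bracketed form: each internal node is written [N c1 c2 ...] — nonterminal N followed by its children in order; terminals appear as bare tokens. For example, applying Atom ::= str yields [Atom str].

Type
Prod => Type
Atom => Type
int => Type
int => Prod => Type
int => Atom => Type
int => str => Type
int => str => Prod => Type
int => str => Atom => Type
int => str => str => Type
int => str => str => Prod
int => str => str => Atom
int => str => str => int

[Type [Prod [Atom int]] => [Type [Prod [Atom str]] => [Type [Prod [Atom str]] => [Type [Prod [Atom int]]]]]]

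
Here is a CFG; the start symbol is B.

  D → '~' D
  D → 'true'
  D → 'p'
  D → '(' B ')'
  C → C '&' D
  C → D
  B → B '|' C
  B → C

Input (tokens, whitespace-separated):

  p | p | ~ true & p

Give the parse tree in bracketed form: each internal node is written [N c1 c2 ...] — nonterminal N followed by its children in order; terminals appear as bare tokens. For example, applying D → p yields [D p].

[B [B [B [C [D p]]] | [C [D p]]] | [C [C [D ~ [D true]]] & [D p]]]

B
B | C
B | C | C
C | C | C
D | C | C
p | C | C
p | D | C
p | p | C
p | p | C & D
p | p | D & D
p | p | ~ D & D
p | p | ~ true & D
p | p | ~ true & p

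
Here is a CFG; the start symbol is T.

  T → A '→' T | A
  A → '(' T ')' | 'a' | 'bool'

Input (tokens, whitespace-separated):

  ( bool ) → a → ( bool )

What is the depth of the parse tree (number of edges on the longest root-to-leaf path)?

[T [A ( [T [A bool]] )] → [T [A a] → [T [A ( [T [A bool]] )]]]]

6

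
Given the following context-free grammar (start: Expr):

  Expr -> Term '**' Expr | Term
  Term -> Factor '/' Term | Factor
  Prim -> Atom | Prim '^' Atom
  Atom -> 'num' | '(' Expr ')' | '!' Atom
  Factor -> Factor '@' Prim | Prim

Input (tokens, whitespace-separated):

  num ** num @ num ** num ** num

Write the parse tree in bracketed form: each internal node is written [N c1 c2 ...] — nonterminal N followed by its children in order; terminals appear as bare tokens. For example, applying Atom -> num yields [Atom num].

Expr
Term ** Expr
Factor ** Expr
Prim ** Expr
Atom ** Expr
num ** Expr
num ** Term ** Expr
num ** Factor ** Expr
num ** Factor @ Prim ** Expr
num ** Prim @ Prim ** Expr
num ** Atom @ Prim ** Expr
num ** num @ Prim ** Expr
num ** num @ Atom ** Expr
num ** num @ num ** Expr
num ** num @ num ** Term ** Expr
num ** num @ num ** Factor ** Expr
num ** num @ num ** Prim ** Expr
num ** num @ num ** Atom ** Expr
num ** num @ num ** num ** Expr
num ** num @ num ** num ** Term
num ** num @ num ** num ** Factor
num ** num @ num ** num ** Prim
num ** num @ num ** num ** Atom
num ** num @ num ** num ** num

[Expr [Term [Factor [Prim [Atom num]]]] ** [Expr [Term [Factor [Factor [Prim [Atom num]]] @ [Prim [Atom num]]]] ** [Expr [Term [Factor [Prim [Atom num]]]] ** [Expr [Term [Factor [Prim [Atom num]]]]]]]]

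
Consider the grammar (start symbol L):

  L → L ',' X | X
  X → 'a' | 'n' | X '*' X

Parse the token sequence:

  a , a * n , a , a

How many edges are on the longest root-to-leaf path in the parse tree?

5

[L [L [L [L [X a]] , [X [X a] * [X n]]] , [X a]] , [X a]]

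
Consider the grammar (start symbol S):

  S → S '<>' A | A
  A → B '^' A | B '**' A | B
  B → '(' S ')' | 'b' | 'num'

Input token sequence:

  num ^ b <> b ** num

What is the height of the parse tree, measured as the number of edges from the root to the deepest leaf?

[S [S [A [B num] ^ [A [B b]]]] <> [A [B b] ** [A [B num]]]]

5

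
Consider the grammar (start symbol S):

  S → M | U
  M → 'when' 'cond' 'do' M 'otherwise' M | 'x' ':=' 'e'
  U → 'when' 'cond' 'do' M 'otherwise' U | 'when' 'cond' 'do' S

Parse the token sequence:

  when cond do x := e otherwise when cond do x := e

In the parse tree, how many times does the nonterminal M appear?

[S [U when cond do [M x := e] otherwise [U when cond do [S [M x := e]]]]]

2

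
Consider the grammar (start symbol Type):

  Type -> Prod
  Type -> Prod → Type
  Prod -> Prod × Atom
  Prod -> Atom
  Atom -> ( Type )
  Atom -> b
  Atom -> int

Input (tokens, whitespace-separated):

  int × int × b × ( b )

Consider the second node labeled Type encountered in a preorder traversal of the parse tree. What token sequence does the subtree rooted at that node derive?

b

[Type [Prod [Prod [Prod [Prod [Atom int]] × [Atom int]] × [Atom b]] × [Atom ( [Type [Prod [Atom b]]] )]]]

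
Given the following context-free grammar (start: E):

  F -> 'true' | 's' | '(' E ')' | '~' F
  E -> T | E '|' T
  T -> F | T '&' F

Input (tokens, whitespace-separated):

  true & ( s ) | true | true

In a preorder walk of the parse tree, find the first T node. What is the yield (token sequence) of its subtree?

true & ( s )

[E [E [E [T [T [F true]] & [F ( [E [T [F s]]] )]]] | [T [F true]]] | [T [F true]]]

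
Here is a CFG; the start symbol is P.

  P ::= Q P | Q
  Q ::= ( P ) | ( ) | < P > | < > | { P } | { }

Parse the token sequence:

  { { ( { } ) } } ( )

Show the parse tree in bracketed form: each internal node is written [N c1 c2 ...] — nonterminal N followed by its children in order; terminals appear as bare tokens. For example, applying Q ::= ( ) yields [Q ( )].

[P [Q { [P [Q { [P [Q ( [P [Q { }]] )]] }]] }] [P [Q ( )]]]

P
Q P
{ P } P
{ Q } P
{ { P } } P
{ { Q } } P
{ { ( P ) } } P
{ { ( Q ) } } P
{ { ( { } ) } } P
{ { ( { } ) } } Q
{ { ( { } ) } } ( )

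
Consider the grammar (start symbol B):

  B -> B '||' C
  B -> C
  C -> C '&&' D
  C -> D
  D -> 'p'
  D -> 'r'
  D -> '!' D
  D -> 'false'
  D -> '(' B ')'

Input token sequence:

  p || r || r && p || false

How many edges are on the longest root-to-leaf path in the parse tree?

[B [B [B [B [C [D p]]] || [C [D r]]] || [C [C [D r]] && [D p]]] || [C [D false]]]

6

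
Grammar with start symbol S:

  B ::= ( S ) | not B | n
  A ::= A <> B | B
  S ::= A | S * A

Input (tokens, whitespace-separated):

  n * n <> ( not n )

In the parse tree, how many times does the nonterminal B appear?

[S [S [A [B n]]] * [A [A [B n]] <> [B ( [S [A [B not [B n]]]] )]]]

5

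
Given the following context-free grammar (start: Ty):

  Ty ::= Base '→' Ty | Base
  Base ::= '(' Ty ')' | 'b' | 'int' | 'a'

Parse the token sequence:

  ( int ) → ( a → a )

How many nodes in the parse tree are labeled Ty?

[Ty [Base ( [Ty [Base int]] )] → [Ty [Base ( [Ty [Base a] → [Ty [Base a]]] )]]]

5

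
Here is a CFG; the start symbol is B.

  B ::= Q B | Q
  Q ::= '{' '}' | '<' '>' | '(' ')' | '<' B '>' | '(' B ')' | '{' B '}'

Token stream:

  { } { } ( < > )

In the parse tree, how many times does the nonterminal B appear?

4

[B [Q { }] [B [Q { }] [B [Q ( [B [Q < >]] )]]]]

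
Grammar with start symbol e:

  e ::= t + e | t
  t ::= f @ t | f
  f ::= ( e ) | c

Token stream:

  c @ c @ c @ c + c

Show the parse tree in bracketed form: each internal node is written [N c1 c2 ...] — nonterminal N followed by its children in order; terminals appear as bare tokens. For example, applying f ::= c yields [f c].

e
t + e
f @ t + e
c @ t + e
c @ f @ t + e
c @ c @ t + e
c @ c @ f @ t + e
c @ c @ c @ t + e
c @ c @ c @ f + e
c @ c @ c @ c + e
c @ c @ c @ c + t
c @ c @ c @ c + f
c @ c @ c @ c + c

[e [t [f c] @ [t [f c] @ [t [f c] @ [t [f c]]]]] + [e [t [f c]]]]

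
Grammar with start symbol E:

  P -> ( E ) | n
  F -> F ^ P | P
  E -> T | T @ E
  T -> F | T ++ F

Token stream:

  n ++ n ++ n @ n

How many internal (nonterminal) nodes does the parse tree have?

14

[E [T [T [T [F [P n]]] ++ [F [P n]]] ++ [F [P n]]] @ [E [T [F [P n]]]]]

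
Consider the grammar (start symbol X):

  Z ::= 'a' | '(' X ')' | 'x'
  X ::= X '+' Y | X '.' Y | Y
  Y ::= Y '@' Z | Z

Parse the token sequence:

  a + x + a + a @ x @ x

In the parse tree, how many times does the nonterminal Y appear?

[X [X [X [X [Y [Z a]]] + [Y [Z x]]] + [Y [Z a]]] + [Y [Y [Y [Z a]] @ [Z x]] @ [Z x]]]

6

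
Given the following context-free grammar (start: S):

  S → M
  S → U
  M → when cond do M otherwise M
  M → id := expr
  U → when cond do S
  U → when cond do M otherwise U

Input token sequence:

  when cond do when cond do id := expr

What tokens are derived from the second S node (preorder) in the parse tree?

when cond do id := expr

[S [U when cond do [S [U when cond do [S [M id := expr]]]]]]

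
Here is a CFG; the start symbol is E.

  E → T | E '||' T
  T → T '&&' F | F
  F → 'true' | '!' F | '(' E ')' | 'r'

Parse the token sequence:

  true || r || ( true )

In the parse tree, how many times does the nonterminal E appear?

4

[E [E [E [T [F true]]] || [T [F r]]] || [T [F ( [E [T [F true]]] )]]]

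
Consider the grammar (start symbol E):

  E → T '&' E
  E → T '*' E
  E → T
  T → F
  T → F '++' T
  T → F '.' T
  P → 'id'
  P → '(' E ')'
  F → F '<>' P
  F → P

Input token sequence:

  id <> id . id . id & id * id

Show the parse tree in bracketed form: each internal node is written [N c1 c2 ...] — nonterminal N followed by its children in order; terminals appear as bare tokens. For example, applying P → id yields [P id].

E
T & E
F . T & E
F <> P . T & E
P <> P . T & E
id <> P . T & E
id <> id . T & E
id <> id . F . T & E
id <> id . P . T & E
id <> id . id . T & E
id <> id . id . F & E
id <> id . id . P & E
id <> id . id . id & E
id <> id . id . id & T * E
id <> id . id . id & F * E
id <> id . id . id & P * E
id <> id . id . id & id * E
id <> id . id . id & id * T
id <> id . id . id & id * F
id <> id . id . id & id * P
id <> id . id . id & id * id

[E [T [F [F [P id]] <> [P id]] . [T [F [P id]] . [T [F [P id]]]]] & [E [T [F [P id]]] * [E [T [F [P id]]]]]]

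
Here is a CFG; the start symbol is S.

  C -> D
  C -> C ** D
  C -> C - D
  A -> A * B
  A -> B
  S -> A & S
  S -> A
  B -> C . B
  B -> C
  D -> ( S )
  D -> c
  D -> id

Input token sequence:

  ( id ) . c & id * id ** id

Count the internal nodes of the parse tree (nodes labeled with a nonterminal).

[S [A [B [C [D ( [S [A [B [C [D id]]]]] )]] . [B [C [D c]]]]] & [S [A [A [B [C [D id]]]] * [B [C [C [D id]] ** [D id]]]]]]

24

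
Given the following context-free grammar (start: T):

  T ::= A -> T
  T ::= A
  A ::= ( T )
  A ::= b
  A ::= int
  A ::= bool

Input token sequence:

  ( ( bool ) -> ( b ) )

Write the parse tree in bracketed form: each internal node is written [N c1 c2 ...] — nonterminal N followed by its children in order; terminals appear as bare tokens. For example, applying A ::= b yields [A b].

T
A
( T )
( A -> T )
( ( T ) -> T )
( ( A ) -> T )
( ( bool ) -> T )
( ( bool ) -> A )
( ( bool ) -> ( T ) )
( ( bool ) -> ( A ) )
( ( bool ) -> ( b ) )

[T [A ( [T [A ( [T [A bool]] )] -> [T [A ( [T [A b]] )]]] )]]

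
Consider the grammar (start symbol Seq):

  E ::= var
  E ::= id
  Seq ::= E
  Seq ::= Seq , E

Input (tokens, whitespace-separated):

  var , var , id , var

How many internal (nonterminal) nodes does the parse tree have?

8

[Seq [Seq [Seq [Seq [E var]] , [E var]] , [E id]] , [E var]]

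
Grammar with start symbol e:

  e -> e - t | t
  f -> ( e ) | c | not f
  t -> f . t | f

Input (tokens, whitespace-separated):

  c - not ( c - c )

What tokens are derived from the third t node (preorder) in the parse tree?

[e [e [t [f c]]] - [t [f not [f ( [e [e [t [f c]]] - [t [f c]]] )]]]]

c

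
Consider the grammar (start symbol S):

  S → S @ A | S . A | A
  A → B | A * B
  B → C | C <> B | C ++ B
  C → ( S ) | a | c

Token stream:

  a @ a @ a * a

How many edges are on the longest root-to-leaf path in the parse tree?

[S [S [S [A [B [C a]]]] @ [A [B [C a]]]] @ [A [A [B [C a]]] * [B [C a]]]]

6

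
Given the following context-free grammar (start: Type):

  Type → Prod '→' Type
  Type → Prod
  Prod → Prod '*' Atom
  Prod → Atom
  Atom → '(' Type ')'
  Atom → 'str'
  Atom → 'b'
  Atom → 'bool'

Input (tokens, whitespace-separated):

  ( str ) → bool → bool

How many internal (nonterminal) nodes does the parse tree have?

[Type [Prod [Atom ( [Type [Prod [Atom str]]] )]] → [Type [Prod [Atom bool]] → [Type [Prod [Atom bool]]]]]

12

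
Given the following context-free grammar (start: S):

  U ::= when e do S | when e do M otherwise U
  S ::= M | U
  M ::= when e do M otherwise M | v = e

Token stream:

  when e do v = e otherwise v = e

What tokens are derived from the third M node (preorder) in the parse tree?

[S [M when e do [M v = e] otherwise [M v = e]]]

v = e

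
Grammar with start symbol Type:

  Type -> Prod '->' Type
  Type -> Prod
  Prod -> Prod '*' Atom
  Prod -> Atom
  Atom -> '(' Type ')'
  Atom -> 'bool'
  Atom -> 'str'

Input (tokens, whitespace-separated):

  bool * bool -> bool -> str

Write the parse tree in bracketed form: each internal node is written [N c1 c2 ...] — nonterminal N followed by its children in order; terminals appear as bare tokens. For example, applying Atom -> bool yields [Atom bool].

[Type [Prod [Prod [Atom bool]] * [Atom bool]] -> [Type [Prod [Atom bool]] -> [Type [Prod [Atom str]]]]]

Type
Prod -> Type
Prod * Atom -> Type
Atom * Atom -> Type
bool * Atom -> Type
bool * bool -> Type
bool * bool -> Prod -> Type
bool * bool -> Atom -> Type
bool * bool -> bool -> Type
bool * bool -> bool -> Prod
bool * bool -> bool -> Atom
bool * bool -> bool -> str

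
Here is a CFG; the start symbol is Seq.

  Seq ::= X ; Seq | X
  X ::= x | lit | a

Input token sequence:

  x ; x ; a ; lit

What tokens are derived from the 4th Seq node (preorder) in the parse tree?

[Seq [X x] ; [Seq [X x] ; [Seq [X a] ; [Seq [X lit]]]]]

lit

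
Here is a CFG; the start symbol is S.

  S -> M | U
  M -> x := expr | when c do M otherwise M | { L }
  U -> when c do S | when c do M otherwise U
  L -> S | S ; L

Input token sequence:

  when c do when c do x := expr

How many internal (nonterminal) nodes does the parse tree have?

6

[S [U when c do [S [U when c do [S [M x := expr]]]]]]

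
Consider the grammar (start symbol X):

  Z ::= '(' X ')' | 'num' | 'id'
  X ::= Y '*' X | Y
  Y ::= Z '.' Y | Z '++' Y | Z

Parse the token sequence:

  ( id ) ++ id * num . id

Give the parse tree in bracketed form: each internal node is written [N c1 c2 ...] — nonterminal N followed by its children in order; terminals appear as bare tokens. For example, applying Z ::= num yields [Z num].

X
Y * X
Z ++ Y * X
( X ) ++ Y * X
( Y ) ++ Y * X
( Z ) ++ Y * X
( id ) ++ Y * X
( id ) ++ Z * X
( id ) ++ id * X
( id ) ++ id * Y
( id ) ++ id * Z . Y
( id ) ++ id * num . Y
( id ) ++ id * num . Z
( id ) ++ id * num . id

[X [Y [Z ( [X [Y [Z id]]] )] ++ [Y [Z id]]] * [X [Y [Z num] . [Y [Z id]]]]]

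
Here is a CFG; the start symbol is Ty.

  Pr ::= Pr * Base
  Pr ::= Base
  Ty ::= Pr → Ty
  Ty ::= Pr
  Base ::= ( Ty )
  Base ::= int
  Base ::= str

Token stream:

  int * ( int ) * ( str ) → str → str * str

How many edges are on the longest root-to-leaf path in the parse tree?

[Ty [Pr [Pr [Pr [Base int]] * [Base ( [Ty [Pr [Base int]]] )]] * [Base ( [Ty [Pr [Base str]]] )]] → [Ty [Pr [Base str]] → [Ty [Pr [Pr [Base str]] * [Base str]]]]]

7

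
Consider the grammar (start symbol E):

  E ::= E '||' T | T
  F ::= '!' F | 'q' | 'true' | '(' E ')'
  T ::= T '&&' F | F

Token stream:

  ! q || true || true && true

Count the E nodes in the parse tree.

3

[E [E [E [T [F ! [F q]]]] || [T [F true]]] || [T [T [F true]] && [F true]]]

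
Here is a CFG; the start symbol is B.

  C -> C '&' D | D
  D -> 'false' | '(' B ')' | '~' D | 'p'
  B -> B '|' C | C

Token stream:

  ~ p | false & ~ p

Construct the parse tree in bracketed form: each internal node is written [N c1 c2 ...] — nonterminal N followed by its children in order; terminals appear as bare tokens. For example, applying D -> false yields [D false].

B
B | C
C | C
D | C
~ D | C
~ p | C
~ p | C & D
~ p | D & D
~ p | false & D
~ p | false & ~ D
~ p | false & ~ p

[B [B [C [D ~ [D p]]]] | [C [C [D false]] & [D ~ [D p]]]]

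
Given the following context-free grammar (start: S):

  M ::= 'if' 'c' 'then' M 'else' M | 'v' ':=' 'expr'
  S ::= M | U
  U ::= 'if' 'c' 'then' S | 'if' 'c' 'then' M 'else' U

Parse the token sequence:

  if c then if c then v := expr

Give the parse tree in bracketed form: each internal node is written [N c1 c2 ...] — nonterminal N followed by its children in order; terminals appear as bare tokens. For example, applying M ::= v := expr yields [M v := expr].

[S [U if c then [S [U if c then [S [M v := expr]]]]]]

S
U
if c then S
if c then U
if c then if c then S
if c then if c then M
if c then if c then v := expr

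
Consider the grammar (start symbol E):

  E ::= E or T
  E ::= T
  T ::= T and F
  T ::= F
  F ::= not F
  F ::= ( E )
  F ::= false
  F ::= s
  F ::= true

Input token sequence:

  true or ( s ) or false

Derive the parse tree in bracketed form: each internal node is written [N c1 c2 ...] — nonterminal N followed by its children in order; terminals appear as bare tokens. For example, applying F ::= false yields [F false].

[E [E [E [T [F true]]] or [T [F ( [E [T [F s]]] )]]] or [T [F false]]]

E
E or T
E or T or T
T or T or T
F or T or T
true or T or T
true or F or T
true or ( E ) or T
true or ( T ) or T
true or ( F ) or T
true or ( s ) or T
true or ( s ) or F
true or ( s ) or false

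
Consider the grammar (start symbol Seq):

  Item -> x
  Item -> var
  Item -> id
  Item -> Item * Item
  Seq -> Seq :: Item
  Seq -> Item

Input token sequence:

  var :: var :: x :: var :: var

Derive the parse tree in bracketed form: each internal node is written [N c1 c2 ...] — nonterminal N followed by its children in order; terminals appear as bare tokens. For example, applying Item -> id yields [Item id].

[Seq [Seq [Seq [Seq [Seq [Item var]] :: [Item var]] :: [Item x]] :: [Item var]] :: [Item var]]

Seq
Seq :: Item
Seq :: Item :: Item
Seq :: Item :: Item :: Item
Seq :: Item :: Item :: Item :: Item
Item :: Item :: Item :: Item :: Item
var :: Item :: Item :: Item :: Item
var :: var :: Item :: Item :: Item
var :: var :: x :: Item :: Item
var :: var :: x :: var :: Item
var :: var :: x :: var :: var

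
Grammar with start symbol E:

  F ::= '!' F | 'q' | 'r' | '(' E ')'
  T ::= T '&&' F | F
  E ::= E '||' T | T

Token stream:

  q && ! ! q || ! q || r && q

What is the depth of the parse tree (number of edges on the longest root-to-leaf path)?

7

[E [E [E [T [T [F q]] && [F ! [F ! [F q]]]]] || [T [F ! [F q]]]] || [T [T [F r]] && [F q]]]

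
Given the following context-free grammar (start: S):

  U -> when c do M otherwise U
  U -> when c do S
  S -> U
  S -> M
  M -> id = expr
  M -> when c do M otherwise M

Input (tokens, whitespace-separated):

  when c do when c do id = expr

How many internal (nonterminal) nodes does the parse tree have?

6

[S [U when c do [S [U when c do [S [M id = expr]]]]]]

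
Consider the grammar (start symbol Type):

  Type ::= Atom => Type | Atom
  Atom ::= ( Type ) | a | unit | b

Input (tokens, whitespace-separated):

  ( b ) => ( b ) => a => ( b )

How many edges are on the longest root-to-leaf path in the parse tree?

7

[Type [Atom ( [Type [Atom b]] )] => [Type [Atom ( [Type [Atom b]] )] => [Type [Atom a] => [Type [Atom ( [Type [Atom b]] )]]]]]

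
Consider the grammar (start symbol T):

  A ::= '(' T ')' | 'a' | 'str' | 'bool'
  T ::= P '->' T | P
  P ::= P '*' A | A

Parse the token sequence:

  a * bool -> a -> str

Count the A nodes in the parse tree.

4

[T [P [P [A a]] * [A bool]] -> [T [P [A a]] -> [T [P [A str]]]]]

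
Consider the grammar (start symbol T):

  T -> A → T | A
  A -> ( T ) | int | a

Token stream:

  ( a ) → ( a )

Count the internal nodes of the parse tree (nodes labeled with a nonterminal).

8

[T [A ( [T [A a]] )] → [T [A ( [T [A a]] )]]]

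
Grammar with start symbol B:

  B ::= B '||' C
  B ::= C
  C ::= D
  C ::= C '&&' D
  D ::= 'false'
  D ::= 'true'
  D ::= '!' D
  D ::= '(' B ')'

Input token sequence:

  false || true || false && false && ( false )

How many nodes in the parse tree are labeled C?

6

[B [B [B [C [D false]]] || [C [D true]]] || [C [C [C [D false]] && [D false]] && [D ( [B [C [D false]]] )]]]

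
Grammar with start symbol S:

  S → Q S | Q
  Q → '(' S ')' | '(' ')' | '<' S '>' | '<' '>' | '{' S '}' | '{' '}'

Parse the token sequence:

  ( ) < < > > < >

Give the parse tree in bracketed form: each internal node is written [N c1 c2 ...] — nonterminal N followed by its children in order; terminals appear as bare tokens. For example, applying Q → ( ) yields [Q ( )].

S
Q S
( ) S
( ) Q S
( ) < S > S
( ) < Q > S
( ) < < > > S
( ) < < > > Q
( ) < < > > < >

[S [Q ( )] [S [Q < [S [Q < >]] >] [S [Q < >]]]]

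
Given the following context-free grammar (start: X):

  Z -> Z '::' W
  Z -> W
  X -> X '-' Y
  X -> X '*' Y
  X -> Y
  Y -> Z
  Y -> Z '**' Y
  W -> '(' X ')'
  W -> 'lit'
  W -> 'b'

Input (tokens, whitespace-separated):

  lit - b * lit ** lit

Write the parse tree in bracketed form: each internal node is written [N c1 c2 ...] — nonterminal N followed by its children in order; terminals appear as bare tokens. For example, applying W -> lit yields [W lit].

[X [X [X [Y [Z [W lit]]]] - [Y [Z [W b]]]] * [Y [Z [W lit]] ** [Y [Z [W lit]]]]]

X
X * Y
X - Y * Y
Y - Y * Y
Z - Y * Y
W - Y * Y
lit - Y * Y
lit - Z * Y
lit - W * Y
lit - b * Y
lit - b * Z ** Y
lit - b * W ** Y
lit - b * lit ** Y
lit - b * lit ** Z
lit - b * lit ** W
lit - b * lit ** lit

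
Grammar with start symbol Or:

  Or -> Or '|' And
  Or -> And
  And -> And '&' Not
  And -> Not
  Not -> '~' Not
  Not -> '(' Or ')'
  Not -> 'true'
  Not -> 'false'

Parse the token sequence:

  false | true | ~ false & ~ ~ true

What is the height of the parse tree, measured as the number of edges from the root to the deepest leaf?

[Or [Or [Or [And [Not false]]] | [And [Not true]]] | [And [And [Not ~ [Not false]]] & [Not ~ [Not ~ [Not true]]]]]

5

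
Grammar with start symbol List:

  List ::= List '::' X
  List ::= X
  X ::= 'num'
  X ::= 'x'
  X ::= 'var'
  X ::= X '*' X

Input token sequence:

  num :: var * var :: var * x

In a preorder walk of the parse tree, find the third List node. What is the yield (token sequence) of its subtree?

num

[List [List [List [X num]] :: [X [X var] * [X var]]] :: [X [X var] * [X x]]]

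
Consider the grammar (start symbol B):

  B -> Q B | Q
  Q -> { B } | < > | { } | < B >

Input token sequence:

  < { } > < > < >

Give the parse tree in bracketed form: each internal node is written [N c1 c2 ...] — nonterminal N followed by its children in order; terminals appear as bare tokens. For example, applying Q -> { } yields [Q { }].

[B [Q < [B [Q { }]] >] [B [Q < >] [B [Q < >]]]]

B
Q B
< B > B
< Q > B
< { } > B
< { } > Q B
< { } > < > B
< { } > < > Q
< { } > < > < >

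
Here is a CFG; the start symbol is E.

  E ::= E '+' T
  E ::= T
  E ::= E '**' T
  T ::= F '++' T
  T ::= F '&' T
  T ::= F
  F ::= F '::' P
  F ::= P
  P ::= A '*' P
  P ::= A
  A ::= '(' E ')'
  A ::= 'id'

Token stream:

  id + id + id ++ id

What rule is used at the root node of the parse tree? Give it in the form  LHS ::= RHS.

E ::= E '+' T

[E [E [E [T [F [P [A id]]]]] + [T [F [P [A id]]]]] + [T [F [P [A id]]] ++ [T [F [P [A id]]]]]]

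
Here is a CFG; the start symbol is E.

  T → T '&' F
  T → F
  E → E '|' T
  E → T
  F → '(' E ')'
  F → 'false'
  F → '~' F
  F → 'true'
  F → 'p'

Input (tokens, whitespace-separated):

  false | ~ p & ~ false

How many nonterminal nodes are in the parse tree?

10

[E [E [T [F false]]] | [T [T [F ~ [F p]]] & [F ~ [F false]]]]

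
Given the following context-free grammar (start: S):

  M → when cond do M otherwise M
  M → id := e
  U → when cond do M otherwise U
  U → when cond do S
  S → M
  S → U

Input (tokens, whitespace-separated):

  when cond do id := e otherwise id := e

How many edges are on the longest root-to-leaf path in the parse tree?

[S [M when cond do [M id := e] otherwise [M id := e]]]

3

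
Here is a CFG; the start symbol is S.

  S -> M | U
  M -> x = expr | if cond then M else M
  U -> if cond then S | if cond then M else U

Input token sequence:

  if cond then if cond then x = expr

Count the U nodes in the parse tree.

[S [U if cond then [S [U if cond then [S [M x = expr]]]]]]

2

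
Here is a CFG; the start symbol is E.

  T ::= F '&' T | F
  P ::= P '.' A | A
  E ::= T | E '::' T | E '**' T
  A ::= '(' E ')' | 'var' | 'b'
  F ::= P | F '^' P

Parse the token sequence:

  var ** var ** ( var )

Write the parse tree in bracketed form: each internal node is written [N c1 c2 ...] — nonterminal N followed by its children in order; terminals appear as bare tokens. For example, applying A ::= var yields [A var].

E
E ** T
E ** T ** T
T ** T ** T
F ** T ** T
P ** T ** T
A ** T ** T
var ** T ** T
var ** F ** T
var ** P ** T
var ** A ** T
var ** var ** T
var ** var ** F
var ** var ** P
var ** var ** A
var ** var ** ( E )
var ** var ** ( T )
var ** var ** ( F )
var ** var ** ( P )
var ** var ** ( A )
var ** var ** ( var )

[E [E [E [T [F [P [A var]]]]] ** [T [F [P [A var]]]]] ** [T [F [P [A ( [E [T [F [P [A var]]]]] )]]]]]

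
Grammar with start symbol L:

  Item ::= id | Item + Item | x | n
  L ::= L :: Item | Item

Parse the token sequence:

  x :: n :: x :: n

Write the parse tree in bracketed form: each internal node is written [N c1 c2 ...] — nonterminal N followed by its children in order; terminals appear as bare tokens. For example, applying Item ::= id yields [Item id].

L
L :: Item
L :: Item :: Item
L :: Item :: Item :: Item
Item :: Item :: Item :: Item
x :: Item :: Item :: Item
x :: n :: Item :: Item
x :: n :: x :: Item
x :: n :: x :: n

[L [L [L [L [Item x]] :: [Item n]] :: [Item x]] :: [Item n]]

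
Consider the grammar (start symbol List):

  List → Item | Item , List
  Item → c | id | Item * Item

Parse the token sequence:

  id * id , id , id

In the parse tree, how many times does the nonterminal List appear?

3

[List [Item [Item id] * [Item id]] , [List [Item id] , [List [Item id]]]]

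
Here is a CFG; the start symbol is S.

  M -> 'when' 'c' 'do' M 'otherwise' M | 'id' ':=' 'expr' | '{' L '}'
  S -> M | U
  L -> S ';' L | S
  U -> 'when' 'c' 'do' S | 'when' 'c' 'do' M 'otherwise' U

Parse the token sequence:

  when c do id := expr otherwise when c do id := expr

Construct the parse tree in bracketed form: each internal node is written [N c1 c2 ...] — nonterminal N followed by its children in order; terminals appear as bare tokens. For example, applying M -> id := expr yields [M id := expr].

S
U
when c do M otherwise U
when c do id := expr otherwise U
when c do id := expr otherwise when c do S
when c do id := expr otherwise when c do M
when c do id := expr otherwise when c do id := expr

[S [U when c do [M id := expr] otherwise [U when c do [S [M id := expr]]]]]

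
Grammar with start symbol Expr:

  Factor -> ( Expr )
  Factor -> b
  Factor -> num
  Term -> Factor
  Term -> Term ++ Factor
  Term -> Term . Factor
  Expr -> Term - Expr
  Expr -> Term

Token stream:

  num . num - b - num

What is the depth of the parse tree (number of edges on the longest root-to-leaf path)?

[Expr [Term [Term [Factor num]] . [Factor num]] - [Expr [Term [Factor b]] - [Expr [Term [Factor num]]]]]

5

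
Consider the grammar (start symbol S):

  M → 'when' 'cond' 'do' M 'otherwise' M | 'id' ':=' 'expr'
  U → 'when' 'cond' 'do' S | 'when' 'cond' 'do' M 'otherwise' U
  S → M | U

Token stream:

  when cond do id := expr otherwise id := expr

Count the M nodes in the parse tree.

[S [M when cond do [M id := expr] otherwise [M id := expr]]]

3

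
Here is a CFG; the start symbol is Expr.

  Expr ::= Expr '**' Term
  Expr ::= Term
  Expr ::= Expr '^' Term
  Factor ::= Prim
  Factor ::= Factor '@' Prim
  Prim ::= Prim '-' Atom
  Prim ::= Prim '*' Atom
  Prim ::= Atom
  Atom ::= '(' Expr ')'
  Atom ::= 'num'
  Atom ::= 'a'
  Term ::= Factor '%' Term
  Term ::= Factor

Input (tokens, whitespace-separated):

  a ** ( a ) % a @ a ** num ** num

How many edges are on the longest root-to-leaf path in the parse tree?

12

[Expr [Expr [Expr [Expr [Term [Factor [Prim [Atom a]]]]] ** [Term [Factor [Prim [Atom ( [Expr [Term [Factor [Prim [Atom a]]]]] )]]] % [Term [Factor [Factor [Prim [Atom a]]] @ [Prim [Atom a]]]]]] ** [Term [Factor [Prim [Atom num]]]]] ** [Term [Factor [Prim [Atom num]]]]]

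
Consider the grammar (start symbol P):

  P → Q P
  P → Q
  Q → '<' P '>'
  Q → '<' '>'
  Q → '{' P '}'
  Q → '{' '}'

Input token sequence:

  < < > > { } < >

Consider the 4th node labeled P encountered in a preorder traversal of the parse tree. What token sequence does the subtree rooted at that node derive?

[P [Q < [P [Q < >]] >] [P [Q { }] [P [Q < >]]]]

< >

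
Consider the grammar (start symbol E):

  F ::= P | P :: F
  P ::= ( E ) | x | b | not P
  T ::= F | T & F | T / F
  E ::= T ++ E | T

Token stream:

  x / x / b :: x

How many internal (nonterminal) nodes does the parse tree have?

12

[E [T [T [T [F [P x]]] / [F [P x]]] / [F [P b] :: [F [P x]]]]]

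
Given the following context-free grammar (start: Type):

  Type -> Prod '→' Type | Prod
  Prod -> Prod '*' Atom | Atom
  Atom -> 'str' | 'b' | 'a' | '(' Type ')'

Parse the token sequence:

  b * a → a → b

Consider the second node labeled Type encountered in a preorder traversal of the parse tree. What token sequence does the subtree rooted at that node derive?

a → b

[Type [Prod [Prod [Atom b]] * [Atom a]] → [Type [Prod [Atom a]] → [Type [Prod [Atom b]]]]]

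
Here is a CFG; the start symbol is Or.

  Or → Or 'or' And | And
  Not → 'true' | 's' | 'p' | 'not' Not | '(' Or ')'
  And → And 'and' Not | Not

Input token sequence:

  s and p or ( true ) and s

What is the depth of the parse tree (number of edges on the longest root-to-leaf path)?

7

[Or [Or [And [And [Not s]] and [Not p]]] or [And [And [Not ( [Or [And [Not true]]] )]] and [Not s]]]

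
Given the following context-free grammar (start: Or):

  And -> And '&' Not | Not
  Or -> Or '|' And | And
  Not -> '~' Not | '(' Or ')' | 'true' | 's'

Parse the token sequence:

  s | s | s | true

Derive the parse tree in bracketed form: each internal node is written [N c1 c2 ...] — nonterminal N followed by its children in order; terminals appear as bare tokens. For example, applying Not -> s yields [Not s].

Or
Or | And
Or | And | And
Or | And | And | And
And | And | And | And
Not | And | And | And
s | And | And | And
s | Not | And | And
s | s | And | And
s | s | Not | And
s | s | s | And
s | s | s | Not
s | s | s | true

[Or [Or [Or [Or [And [Not s]]] | [And [Not s]]] | [And [Not s]]] | [And [Not true]]]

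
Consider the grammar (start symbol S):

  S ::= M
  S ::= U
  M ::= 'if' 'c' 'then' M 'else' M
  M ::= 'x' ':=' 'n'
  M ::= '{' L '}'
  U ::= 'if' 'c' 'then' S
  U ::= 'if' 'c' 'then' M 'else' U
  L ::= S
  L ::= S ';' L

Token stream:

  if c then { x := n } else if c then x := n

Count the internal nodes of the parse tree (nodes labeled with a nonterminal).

9

[S [U if c then [M { [L [S [M x := n]]] }] else [U if c then [S [M x := n]]]]]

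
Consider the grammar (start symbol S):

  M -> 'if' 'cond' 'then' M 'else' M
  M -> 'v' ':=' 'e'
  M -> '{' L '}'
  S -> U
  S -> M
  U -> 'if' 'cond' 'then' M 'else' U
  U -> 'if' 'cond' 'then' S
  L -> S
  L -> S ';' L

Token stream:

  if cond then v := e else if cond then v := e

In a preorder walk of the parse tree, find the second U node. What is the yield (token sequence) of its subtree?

if cond then v := e

[S [U if cond then [M v := e] else [U if cond then [S [M v := e]]]]]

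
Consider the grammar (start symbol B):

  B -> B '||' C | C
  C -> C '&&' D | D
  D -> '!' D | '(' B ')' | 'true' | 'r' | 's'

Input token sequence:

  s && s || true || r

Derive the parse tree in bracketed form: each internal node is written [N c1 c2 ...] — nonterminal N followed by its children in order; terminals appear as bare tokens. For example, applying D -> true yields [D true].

[B [B [B [C [C [D s]] && [D s]]] || [C [D true]]] || [C [D r]]]

B
B || C
B || C || C
C || C || C
C && D || C || C
D && D || C || C
s && D || C || C
s && s || C || C
s && s || D || C
s && s || true || C
s && s || true || D
s && s || true || r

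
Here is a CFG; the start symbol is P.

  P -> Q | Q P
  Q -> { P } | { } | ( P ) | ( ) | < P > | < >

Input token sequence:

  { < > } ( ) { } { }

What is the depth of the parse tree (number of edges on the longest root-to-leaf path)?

5

[P [Q { [P [Q < >]] }] [P [Q ( )] [P [Q { }] [P [Q { }]]]]]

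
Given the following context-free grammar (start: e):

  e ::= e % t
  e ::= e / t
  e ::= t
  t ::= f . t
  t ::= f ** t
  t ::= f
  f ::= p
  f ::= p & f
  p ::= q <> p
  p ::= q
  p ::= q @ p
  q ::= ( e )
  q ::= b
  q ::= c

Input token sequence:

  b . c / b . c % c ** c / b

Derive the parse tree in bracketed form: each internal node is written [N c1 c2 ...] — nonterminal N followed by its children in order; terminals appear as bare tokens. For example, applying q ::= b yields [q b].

[e [e [e [e [t [f [p [q b]]] . [t [f [p [q c]]]]]] / [t [f [p [q b]]] . [t [f [p [q c]]]]]] % [t [f [p [q c]]] ** [t [f [p [q c]]]]]] / [t [f [p [q b]]]]]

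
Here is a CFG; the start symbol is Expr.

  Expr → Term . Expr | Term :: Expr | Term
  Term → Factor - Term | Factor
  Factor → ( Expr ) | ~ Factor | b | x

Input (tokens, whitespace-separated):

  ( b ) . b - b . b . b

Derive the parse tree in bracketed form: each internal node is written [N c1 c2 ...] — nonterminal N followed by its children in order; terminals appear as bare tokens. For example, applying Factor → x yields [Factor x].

[Expr [Term [Factor ( [Expr [Term [Factor b]]] )]] . [Expr [Term [Factor b] - [Term [Factor b]]] . [Expr [Term [Factor b]] . [Expr [Term [Factor b]]]]]]

Expr
Term . Expr
Factor . Expr
( Expr ) . Expr
( Term ) . Expr
( Factor ) . Expr
( b ) . Expr
( b ) . Term . Expr
( b ) . Factor - Term . Expr
( b ) . b - Term . Expr
( b ) . b - Factor . Expr
( b ) . b - b . Expr
( b ) . b - b . Term . Expr
( b ) . b - b . Factor . Expr
( b ) . b - b . b . Expr
( b ) . b - b . b . Term
( b ) . b - b . b . Factor
( b ) . b - b . b . b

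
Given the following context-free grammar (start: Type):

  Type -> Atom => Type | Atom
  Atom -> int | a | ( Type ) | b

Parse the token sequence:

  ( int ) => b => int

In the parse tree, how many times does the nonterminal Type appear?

[Type [Atom ( [Type [Atom int]] )] => [Type [Atom b] => [Type [Atom int]]]]

4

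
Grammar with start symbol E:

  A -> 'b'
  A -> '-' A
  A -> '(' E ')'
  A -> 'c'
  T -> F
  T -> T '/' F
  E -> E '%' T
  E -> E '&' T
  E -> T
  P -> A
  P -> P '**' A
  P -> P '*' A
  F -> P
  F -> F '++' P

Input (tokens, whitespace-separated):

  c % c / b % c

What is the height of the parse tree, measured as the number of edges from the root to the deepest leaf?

[E [E [E [T [F [P [A c]]]]] % [T [T [F [P [A c]]]] / [F [P [A b]]]]] % [T [F [P [A c]]]]]

7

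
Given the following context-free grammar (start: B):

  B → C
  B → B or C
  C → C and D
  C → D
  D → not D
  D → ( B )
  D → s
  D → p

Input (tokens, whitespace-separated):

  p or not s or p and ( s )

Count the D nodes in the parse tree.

6

[B [B [B [C [D p]]] or [C [D not [D s]]]] or [C [C [D p]] and [D ( [B [C [D s]]] )]]]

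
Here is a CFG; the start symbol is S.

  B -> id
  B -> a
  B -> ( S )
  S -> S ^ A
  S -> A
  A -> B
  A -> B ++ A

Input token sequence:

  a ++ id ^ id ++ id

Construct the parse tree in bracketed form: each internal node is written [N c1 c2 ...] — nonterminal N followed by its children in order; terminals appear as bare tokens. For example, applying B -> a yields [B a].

S
S ^ A
A ^ A
B ++ A ^ A
a ++ A ^ A
a ++ B ^ A
a ++ id ^ A
a ++ id ^ B ++ A
a ++ id ^ id ++ A
a ++ id ^ id ++ B
a ++ id ^ id ++ id

[S [S [A [B a] ++ [A [B id]]]] ^ [A [B id] ++ [A [B id]]]]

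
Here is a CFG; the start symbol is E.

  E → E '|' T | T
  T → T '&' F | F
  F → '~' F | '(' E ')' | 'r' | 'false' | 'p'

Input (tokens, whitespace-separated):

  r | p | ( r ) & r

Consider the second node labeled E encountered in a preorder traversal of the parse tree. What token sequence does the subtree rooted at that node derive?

[E [E [E [T [F r]]] | [T [F p]]] | [T [T [F ( [E [T [F r]]] )]] & [F r]]]

r | p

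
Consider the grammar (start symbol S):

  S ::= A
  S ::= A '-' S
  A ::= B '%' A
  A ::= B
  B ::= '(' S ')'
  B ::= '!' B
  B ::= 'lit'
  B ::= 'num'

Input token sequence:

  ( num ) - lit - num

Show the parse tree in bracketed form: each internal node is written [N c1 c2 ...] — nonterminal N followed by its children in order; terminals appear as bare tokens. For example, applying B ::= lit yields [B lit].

S
A - S
B - S
( S ) - S
( A ) - S
( B ) - S
( num ) - S
( num ) - A - S
( num ) - B - S
( num ) - lit - S
( num ) - lit - A
( num ) - lit - B
( num ) - lit - num

[S [A [B ( [S [A [B num]]] )]] - [S [A [B lit]] - [S [A [B num]]]]]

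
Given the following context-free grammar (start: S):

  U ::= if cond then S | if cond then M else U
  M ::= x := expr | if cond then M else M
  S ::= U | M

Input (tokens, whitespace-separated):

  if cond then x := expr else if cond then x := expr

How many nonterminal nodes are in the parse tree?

6

[S [U if cond then [M x := expr] else [U if cond then [S [M x := expr]]]]]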